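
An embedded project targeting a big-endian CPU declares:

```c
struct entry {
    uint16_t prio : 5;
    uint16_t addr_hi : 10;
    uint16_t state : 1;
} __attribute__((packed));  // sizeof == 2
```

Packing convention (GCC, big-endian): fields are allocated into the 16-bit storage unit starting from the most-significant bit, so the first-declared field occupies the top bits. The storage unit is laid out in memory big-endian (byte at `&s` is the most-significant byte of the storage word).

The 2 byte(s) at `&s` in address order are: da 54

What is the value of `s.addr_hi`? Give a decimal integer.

298

[0]=0xda [1]=0x54 (big-endian) → word 0xda54
prio:5 @ bit 11 → (0xda54>>11)&0x1f = 0x1b
addr_hi:10 @ bit 1 → (0xda54>>1)&0x3ff = 0x12a  ←
state:1 @ bit 0 → (0xda54>>0)&0x1 = 0x0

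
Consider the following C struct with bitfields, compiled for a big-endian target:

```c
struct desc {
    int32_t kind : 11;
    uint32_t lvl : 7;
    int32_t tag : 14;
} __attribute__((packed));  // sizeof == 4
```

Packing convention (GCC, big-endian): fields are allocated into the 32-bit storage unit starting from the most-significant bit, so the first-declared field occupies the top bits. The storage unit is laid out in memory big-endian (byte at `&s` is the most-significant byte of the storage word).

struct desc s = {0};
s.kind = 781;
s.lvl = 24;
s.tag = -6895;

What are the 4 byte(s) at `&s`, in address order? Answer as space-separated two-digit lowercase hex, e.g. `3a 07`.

61 a6 25 11

kind (11b) val=781 bits=0x30d at bit 21: 0x61a00000
lvl (7b) val=24 bits=0x18 at bit 14: 0x61a60000
tag (14b) val=-6895 bits=0x2511 at bit 0: 0x61a62511
word = 0x61a62511 → big-endian bytes:
  [0]=0x61  [1]=0xa6  [2]=0x25  [3]=0x11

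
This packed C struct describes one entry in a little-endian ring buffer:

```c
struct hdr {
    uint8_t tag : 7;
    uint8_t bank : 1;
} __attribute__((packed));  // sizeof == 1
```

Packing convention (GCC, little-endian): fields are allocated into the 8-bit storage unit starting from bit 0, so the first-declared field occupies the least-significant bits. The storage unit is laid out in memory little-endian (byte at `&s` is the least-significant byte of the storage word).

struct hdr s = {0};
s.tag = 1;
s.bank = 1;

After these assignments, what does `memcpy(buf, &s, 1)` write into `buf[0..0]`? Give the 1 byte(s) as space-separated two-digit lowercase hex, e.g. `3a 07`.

[0+:7] tag=1 & 0x7f = 0x1; word=0x01
[7+:1] bank=1 & 0x1 = 0x1; word=0x81
word = 0x81 → little-endian bytes:
  [0]=0x81

81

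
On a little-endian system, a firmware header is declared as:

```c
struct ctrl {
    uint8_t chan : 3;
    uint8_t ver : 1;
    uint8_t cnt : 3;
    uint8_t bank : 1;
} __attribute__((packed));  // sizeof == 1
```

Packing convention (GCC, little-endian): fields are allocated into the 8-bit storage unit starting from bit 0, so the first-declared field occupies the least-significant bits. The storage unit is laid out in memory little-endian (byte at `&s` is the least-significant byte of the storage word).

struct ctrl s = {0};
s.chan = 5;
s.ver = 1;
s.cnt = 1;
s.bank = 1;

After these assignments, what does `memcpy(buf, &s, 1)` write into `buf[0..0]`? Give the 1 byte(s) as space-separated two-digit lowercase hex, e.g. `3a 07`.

[0+:3] chan=5 & 0x7 = 0x5; word=0x05
[3+:1] ver=1 & 0x1 = 0x1; word=0x0d
[4+:3] cnt=1 & 0x7 = 0x1; word=0x1d
[7+:1] bank=1 & 0x1 = 0x1; word=0x9d
word = 0x9d → little-endian bytes:
  [0]=0x9d

9d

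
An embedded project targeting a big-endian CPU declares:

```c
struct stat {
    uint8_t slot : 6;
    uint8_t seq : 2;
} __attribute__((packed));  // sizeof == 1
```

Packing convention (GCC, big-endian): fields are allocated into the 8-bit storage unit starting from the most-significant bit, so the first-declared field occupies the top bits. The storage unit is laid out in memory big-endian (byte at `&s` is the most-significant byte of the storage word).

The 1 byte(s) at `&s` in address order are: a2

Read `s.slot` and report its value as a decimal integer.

40

[0]=0xa2 (big-endian) → word 0xa2
slot:6 @ bit 2 → (0xa2>>2)&0x3f = 0x28  ←
seq:2 @ bit 0 → (0xa2>>0)&0x3 = 0x2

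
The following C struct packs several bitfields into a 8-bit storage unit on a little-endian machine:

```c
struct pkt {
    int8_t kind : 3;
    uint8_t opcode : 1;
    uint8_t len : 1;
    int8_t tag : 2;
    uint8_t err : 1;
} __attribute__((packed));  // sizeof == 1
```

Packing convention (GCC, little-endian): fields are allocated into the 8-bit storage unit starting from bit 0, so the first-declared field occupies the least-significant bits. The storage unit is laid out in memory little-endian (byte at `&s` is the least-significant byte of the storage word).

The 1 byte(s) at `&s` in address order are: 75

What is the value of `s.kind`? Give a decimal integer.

-3

[0]=0x75 (little-endian) → word 0x75
kind:3 @ bit 0 → (0x75>>0)&0x7 = 0x5  ←
opcode:1 @ bit 3 → (0x75>>3)&0x1 = 0x0
len:1 @ bit 4 → (0x75>>4)&0x1 = 0x1
tag:2 @ bit 5 → (0x75>>5)&0x3 = 0x3
err:1 @ bit 7 → (0x75>>7)&0x1 = 0x0
kind signed 3b, MSB=1: 5 - 8 = -3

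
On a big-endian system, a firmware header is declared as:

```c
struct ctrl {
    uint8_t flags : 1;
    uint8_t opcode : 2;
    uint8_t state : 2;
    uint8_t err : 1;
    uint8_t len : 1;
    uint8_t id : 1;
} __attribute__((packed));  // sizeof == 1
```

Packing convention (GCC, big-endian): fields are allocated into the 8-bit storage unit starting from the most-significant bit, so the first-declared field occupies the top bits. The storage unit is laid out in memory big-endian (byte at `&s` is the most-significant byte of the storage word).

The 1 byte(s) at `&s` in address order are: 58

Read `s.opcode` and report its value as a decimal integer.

2

[0]=0x58 (big-endian) → word 0x58
flags:1 @ bit 7 → (0x58>>7)&0x1 = 0x0
opcode:2 @ bit 5 → (0x58>>5)&0x3 = 0x2  ←
state:2 @ bit 3 → (0x58>>3)&0x3 = 0x3
err:1 @ bit 2 → (0x58>>2)&0x1 = 0x0
len:1 @ bit 1 → (0x58>>1)&0x1 = 0x0
id:1 @ bit 0 → (0x58>>0)&0x1 = 0x0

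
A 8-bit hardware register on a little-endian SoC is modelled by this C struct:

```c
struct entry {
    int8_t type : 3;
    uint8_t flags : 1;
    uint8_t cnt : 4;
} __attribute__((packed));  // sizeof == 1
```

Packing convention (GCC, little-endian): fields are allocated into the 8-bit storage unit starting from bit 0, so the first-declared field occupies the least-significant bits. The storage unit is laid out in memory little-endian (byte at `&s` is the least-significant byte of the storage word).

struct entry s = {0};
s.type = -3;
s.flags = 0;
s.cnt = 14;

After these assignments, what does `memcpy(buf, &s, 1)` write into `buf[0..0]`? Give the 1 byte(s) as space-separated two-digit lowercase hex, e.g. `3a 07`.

e5

[0+:3] type=-3 & 0x7 = 0x5; word=0x05
[3+:1] flags=0 & 0x1 = 0x0; word=0x05
[4+:4] cnt=14 & 0xf = 0xe; word=0xe5
word = 0xe5 → little-endian bytes:
  [0]=0xe5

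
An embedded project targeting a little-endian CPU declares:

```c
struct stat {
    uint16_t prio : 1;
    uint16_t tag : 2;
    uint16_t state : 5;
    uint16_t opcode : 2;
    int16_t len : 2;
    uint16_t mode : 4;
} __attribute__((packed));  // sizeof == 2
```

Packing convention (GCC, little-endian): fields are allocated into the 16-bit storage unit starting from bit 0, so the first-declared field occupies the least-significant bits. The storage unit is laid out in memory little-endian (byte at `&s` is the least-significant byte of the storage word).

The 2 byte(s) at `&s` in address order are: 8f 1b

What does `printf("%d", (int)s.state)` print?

17

[0]=0x8f [1]=0x1b (little-endian) → word 0x1b8f
prio:1 @ bit 0 → (0x1b8f>>0)&0x1 = 0x1
tag:2 @ bit 1 → (0x1b8f>>1)&0x3 = 0x3
state:5 @ bit 3 → (0x1b8f>>3)&0x1f = 0x11  ←
opcode:2 @ bit 8 → (0x1b8f>>8)&0x3 = 0x3
len:2 @ bit 10 → (0x1b8f>>10)&0x3 = 0x2
mode:4 @ bit 12 → (0x1b8f>>12)&0xf = 0x1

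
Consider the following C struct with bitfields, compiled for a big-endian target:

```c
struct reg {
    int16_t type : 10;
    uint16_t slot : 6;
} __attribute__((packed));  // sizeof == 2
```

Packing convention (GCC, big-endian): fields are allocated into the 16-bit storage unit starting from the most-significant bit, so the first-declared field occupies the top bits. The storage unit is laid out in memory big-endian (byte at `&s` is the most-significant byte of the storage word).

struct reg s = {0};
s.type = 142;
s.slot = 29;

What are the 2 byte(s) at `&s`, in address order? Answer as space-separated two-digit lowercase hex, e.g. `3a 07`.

23 9d

type (10b) val=142 bits=0x8e at bit 6: 0x2380
slot (6b) val=29 bits=0x1d at bit 0: 0x239d
word = 0x239d → big-endian bytes:
  [0]=0x23  [1]=0x9d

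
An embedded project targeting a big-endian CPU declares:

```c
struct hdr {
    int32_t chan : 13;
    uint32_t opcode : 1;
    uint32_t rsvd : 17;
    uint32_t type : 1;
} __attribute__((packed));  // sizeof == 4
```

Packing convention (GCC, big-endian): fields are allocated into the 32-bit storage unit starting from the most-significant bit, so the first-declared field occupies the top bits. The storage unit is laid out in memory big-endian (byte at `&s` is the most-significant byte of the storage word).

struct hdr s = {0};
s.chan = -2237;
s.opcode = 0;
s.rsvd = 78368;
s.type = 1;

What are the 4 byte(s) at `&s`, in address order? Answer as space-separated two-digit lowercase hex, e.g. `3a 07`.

ba 1a 64 41

chan:13 = -2237 → 0x1743 << 19 → word 0xba180000
opcode:1 = 0 → 0x0 << 18 → word 0xba180000
rsvd:17 = 78368 → 0x13220 << 1 → word 0xba1a6440
type:1 = 1 → 0x1 << 0 → word 0xba1a6441
word = 0xba1a6441 → big-endian bytes:
  [0]=0xba  [1]=0x1a  [2]=0x64  [3]=0x41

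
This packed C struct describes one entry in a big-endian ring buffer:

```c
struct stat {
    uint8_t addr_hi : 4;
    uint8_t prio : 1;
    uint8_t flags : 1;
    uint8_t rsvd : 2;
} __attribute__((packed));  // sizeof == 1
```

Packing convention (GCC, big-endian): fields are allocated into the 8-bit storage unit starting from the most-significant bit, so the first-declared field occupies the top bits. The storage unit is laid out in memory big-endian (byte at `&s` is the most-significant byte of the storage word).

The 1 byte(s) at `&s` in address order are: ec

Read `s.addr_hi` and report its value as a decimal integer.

14

[0]=0xec (big-endian) → word 0xec
addr_hi:4 @ bit 4 → (0xec>>4)&0xf = 0xe  ←
prio:1 @ bit 3 → (0xec>>3)&0x1 = 0x1
flags:1 @ bit 2 → (0xec>>2)&0x1 = 0x1
rsvd:2 @ bit 0 → (0xec>>0)&0x3 = 0x0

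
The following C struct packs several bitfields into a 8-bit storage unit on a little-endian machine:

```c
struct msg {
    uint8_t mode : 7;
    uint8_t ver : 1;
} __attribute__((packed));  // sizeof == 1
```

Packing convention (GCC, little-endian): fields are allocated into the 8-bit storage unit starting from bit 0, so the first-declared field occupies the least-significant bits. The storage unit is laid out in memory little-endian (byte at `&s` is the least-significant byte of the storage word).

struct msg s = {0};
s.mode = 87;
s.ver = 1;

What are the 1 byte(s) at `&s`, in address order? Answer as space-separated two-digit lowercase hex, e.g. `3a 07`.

[0+:7] mode=87 & 0x7f = 0x57; word=0x57
[7+:1] ver=1 & 0x1 = 0x1; word=0xd7
word = 0xd7 → little-endian bytes:
  [0]=0xd7

d7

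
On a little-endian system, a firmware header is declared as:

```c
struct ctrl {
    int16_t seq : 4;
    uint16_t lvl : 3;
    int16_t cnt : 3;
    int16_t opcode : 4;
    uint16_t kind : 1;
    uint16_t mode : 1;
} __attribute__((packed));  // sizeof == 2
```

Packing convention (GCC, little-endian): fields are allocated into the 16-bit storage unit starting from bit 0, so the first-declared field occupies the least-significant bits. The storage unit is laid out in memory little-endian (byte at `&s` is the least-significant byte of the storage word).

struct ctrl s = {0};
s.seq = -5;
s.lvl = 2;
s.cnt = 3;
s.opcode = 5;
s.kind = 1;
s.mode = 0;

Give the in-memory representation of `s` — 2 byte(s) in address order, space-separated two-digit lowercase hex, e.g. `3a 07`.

seq (4b) val=-5 bits=0xb at bit 0: 0x000b
lvl (3b) val=2 bits=0x2 at bit 4: 0x002b
cnt (3b) val=3 bits=0x3 at bit 7: 0x01ab
opcode (4b) val=5 bits=0x5 at bit 10: 0x15ab
kind (1b) val=1 bits=0x1 at bit 14: 0x55ab
mode (1b) val=0 bits=0x0 at bit 15: 0x55ab
word = 0x55ab → little-endian bytes:
  [0]=0xab  [1]=0x55

ab 55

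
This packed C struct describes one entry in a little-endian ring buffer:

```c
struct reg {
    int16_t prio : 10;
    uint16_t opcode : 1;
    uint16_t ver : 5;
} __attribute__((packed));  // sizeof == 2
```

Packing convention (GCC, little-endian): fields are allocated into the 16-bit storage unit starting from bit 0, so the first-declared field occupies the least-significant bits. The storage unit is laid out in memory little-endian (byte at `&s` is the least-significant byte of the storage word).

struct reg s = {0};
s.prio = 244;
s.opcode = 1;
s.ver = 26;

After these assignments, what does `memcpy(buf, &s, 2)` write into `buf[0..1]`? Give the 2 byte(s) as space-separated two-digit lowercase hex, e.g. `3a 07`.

f4 d4

[0+:10] prio=244 & 0x3ff = 0xf4; word=0x00f4
[10+:1] opcode=1 & 0x1 = 0x1; word=0x04f4
[11+:5] ver=26 & 0x1f = 0x1a; word=0xd4f4
word = 0xd4f4 → little-endian bytes:
  [0]=0xf4  [1]=0xd4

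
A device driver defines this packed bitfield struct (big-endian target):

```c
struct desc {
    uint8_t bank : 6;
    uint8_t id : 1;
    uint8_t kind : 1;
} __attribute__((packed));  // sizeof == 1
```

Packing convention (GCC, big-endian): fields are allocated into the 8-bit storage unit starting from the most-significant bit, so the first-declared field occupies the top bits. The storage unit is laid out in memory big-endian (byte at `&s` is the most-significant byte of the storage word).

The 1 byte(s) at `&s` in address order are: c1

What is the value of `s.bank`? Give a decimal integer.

[0]=0xc1 (big-endian) → word 0xc1
bank [2+:6] = (word>>2) & 0x3f = 48  ←
id [1+:1] = (word>>1) & 0x1 = 0
kind [0+:1] = (word>>0) & 0x1 = 1

48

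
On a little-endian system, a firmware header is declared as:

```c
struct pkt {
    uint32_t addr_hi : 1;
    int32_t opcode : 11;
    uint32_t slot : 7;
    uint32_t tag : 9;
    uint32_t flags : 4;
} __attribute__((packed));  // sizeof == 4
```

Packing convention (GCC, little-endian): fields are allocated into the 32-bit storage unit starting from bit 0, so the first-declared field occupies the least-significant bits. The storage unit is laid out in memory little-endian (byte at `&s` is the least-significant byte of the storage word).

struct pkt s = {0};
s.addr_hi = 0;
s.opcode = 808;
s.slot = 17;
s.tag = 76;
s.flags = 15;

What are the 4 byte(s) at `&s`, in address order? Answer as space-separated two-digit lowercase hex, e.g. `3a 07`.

50 16 61 f2

addr_hi:1 = 0 → 0x0 << 0 → word 0x00000000
opcode:11 = 808 → 0x328 << 1 → word 0x00000650
slot:7 = 17 → 0x11 << 12 → word 0x00011650
tag:9 = 76 → 0x4c << 19 → word 0x02611650
flags:4 = 15 → 0xf << 28 → word 0xf2611650
word = 0xf2611650 → little-endian bytes:
  [0]=0x50  [1]=0x16  [2]=0x61  [3]=0xf2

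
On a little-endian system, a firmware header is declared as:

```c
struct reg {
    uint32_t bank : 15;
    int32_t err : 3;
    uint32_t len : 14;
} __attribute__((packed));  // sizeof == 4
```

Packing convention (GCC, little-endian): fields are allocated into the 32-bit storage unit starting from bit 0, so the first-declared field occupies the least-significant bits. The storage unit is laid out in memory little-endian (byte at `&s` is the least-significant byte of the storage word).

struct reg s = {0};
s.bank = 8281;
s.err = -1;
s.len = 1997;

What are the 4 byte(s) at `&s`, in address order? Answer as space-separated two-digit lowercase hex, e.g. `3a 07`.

bank:15 = 8281 → 0x2059 << 0 → word 0x00002059
err:3 = -1 → 0x7 << 15 → word 0x0003a059
len:14 = 1997 → 0x7cd << 18 → word 0x1f37a059
word = 0x1f37a059 → little-endian bytes:
  [0]=0x59  [1]=0xa0  [2]=0x37  [3]=0x1f

59 a0 37 1f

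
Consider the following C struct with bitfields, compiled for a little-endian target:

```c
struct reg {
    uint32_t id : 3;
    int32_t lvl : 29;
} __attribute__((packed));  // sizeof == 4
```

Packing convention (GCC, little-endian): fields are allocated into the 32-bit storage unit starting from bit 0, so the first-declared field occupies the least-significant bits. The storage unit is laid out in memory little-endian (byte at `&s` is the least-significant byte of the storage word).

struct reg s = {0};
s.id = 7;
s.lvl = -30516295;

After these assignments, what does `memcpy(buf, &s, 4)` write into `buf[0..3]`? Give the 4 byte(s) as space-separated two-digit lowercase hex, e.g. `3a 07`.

[0+:3] id=7 & 0x7 = 0x7; word=0x00000007
[3+:29] lvl=-30516295 & 0x1fffffff = 0x1e2e5bb9; word=0xf172ddcf
word = 0xf172ddcf → little-endian bytes:
  [0]=0xcf  [1]=0xdd  [2]=0x72  [3]=0xf1

cf dd 72 f1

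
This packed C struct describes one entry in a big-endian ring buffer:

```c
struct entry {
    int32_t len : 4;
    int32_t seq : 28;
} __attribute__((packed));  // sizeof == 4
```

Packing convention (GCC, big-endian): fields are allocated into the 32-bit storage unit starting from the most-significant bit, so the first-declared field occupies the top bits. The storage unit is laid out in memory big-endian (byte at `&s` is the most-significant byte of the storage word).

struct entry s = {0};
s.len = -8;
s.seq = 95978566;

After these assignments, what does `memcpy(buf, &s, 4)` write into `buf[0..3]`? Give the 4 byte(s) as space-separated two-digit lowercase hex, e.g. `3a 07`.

85 b8 84 46

len (4b) val=-8 bits=0x8 at bit 28: 0x80000000
seq (28b) val=95978566 bits=0x5b88446 at bit 0: 0x85b88446
word = 0x85b88446 → big-endian bytes:
  [0]=0x85  [1]=0xb8  [2]=0x84  [3]=0x46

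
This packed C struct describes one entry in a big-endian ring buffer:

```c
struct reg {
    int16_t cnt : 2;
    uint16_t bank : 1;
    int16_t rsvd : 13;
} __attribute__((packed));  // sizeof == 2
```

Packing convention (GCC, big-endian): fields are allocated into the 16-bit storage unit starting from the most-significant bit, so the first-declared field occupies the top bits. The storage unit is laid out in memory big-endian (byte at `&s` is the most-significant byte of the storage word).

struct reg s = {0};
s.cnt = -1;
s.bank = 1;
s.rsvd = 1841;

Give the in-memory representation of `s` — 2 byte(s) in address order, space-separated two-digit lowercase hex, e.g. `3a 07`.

[14+:2] cnt=-1 & 0x3 = 0x3; word=0xc000
[13+:1] bank=1 & 0x1 = 0x1; word=0xe000
[0+:13] rsvd=1841 & 0x1fff = 0x731; word=0xe731
word = 0xe731 → big-endian bytes:
  [0]=0xe7  [1]=0x31

e7 31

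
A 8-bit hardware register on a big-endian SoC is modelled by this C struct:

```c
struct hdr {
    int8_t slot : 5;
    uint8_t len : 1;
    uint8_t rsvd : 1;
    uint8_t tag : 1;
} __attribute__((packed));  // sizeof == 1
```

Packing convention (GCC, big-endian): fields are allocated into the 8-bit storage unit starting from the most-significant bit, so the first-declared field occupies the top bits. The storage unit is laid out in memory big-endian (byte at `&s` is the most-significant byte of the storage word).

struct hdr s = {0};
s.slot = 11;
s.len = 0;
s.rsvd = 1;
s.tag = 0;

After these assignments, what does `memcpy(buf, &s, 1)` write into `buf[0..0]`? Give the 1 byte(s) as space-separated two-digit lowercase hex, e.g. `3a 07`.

5a

[3+:5] slot=11 & 0x1f = 0xb; word=0x58
[2+:1] len=0 & 0x1 = 0x0; word=0x58
[1+:1] rsvd=1 & 0x1 = 0x1; word=0x5a
[0+:1] tag=0 & 0x1 = 0x0; word=0x5a
word = 0x5a → big-endian bytes:
  [0]=0x5a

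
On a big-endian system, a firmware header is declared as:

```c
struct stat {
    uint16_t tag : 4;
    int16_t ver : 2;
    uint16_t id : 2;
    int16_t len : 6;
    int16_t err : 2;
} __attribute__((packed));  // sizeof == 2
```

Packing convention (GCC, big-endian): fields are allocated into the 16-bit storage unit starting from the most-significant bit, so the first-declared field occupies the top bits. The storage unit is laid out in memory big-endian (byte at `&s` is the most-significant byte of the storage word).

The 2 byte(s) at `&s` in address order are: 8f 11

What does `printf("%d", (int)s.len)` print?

[0]=0x8f [1]=0x11 (big-endian) → word 0x8f11
tag [12+:4] = (word>>12) & 0xf = 8
ver [10+:2] = (word>>10) & 0x3 = 3
id [8+:2] = (word>>8) & 0x3 = 3
len [2+:6] = (word>>2) & 0x3f = 4  ←
err [0+:2] = (word>>0) & 0x3 = 1
len signed 6b, MSB=0: value = 4

4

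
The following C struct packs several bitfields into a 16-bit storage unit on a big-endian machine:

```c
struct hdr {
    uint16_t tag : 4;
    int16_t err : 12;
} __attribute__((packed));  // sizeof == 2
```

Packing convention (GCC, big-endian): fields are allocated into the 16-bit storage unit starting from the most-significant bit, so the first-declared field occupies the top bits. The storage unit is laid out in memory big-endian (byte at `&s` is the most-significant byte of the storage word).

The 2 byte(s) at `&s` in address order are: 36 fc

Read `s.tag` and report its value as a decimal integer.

3

[0]=0x36 [1]=0xfc (big-endian) → word 0x36fc
tag:4 @ bit 12 → (0x36fc>>12)&0xf = 0x3  ←
err:12 @ bit 0 → (0x36fc>>0)&0xfff = 0x6fc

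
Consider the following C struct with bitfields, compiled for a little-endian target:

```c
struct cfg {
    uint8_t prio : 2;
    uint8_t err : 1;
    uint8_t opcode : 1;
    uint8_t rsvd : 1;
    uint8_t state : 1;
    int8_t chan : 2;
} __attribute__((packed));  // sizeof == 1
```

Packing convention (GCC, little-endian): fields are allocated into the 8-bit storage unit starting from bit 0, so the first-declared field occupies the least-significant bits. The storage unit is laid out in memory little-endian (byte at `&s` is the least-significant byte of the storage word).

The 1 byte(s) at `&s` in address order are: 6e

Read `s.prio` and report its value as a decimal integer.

2

[0]=0x6e (little-endian) → word 0x6e
prio [0+:2] = (word>>0) & 0x3 = 2  ←
err [2+:1] = (word>>2) & 0x1 = 1
opcode [3+:1] = (word>>3) & 0x1 = 1
rsvd [4+:1] = (word>>4) & 0x1 = 0
state [5+:1] = (word>>5) & 0x1 = 1
chan [6+:2] = (word>>6) & 0x3 = 1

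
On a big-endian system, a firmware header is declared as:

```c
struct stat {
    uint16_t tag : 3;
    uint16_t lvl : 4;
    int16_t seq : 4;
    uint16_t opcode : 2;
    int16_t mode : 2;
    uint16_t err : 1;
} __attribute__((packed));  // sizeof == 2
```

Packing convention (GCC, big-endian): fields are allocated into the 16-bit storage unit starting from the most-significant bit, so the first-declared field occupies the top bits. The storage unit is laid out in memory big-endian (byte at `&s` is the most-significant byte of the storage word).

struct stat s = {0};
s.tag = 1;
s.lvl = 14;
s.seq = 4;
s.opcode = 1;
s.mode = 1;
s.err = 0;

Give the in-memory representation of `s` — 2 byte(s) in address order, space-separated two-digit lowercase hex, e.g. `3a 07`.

tag (3b) val=1 bits=0x1 at bit 13: 0x2000
lvl (4b) val=14 bits=0xe at bit 9: 0x3c00
seq (4b) val=4 bits=0x4 at bit 5: 0x3c80
opcode (2b) val=1 bits=0x1 at bit 3: 0x3c88
mode (2b) val=1 bits=0x1 at bit 1: 0x3c8a
err (1b) val=0 bits=0x0 at bit 0: 0x3c8a
word = 0x3c8a → big-endian bytes:
  [0]=0x3c  [1]=0x8a

3c 8a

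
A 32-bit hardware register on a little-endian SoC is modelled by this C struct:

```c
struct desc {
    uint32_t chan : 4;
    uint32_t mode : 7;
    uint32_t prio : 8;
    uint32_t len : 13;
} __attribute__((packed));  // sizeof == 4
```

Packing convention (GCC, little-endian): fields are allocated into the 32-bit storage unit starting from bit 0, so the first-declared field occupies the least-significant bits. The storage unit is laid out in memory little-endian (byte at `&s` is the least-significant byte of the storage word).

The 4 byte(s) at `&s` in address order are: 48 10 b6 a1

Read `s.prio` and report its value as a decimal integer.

194

[0]=0x48 [1]=0x10 [2]=0xb6 [3]=0xa1 (little-endian) → word 0xa1b61048
chan [0+:4] = (word>>0) & 0xf = 8
mode [4+:7] = (word>>4) & 0x7f = 4
prio [11+:8] = (word>>11) & 0xff = 194  ←
len [19+:13] = (word>>19) & 0x1fff = 5174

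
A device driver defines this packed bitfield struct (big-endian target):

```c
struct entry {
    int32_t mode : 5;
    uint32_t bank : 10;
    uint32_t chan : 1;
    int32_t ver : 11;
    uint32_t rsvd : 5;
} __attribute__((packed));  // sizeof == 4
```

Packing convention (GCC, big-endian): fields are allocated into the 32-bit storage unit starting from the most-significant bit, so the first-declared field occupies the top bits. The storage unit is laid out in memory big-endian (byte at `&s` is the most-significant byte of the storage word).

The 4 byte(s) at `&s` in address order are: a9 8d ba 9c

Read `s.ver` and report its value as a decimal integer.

[0]=0xa9 [1]=0x8d [2]=0xba [3]=0x9c (big-endian) → word 0xa98dba9c
mode:5 @ bit 27 → (0xa98dba9c>>27)&0x1f = 0x15
bank:10 @ bit 17 → (0xa98dba9c>>17)&0x3ff = 0xc6
chan:1 @ bit 16 → (0xa98dba9c>>16)&0x1 = 0x1
ver:11 @ bit 5 → (0xa98dba9c>>5)&0x7ff = 0x5d4  ←
rsvd:5 @ bit 0 → (0xa98dba9c>>0)&0x1f = 0x1c
ver signed 11b, MSB=1: 1492 - 2048 = -556

-556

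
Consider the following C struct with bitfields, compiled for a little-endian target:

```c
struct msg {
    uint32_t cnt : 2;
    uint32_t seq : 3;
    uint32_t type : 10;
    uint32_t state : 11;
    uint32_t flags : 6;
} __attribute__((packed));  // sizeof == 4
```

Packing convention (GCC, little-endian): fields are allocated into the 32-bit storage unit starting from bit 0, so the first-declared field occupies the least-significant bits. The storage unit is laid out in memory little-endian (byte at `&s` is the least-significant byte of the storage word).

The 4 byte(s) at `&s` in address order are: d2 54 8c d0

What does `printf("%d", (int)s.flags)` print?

52

[0]=0xd2 [1]=0x54 [2]=0x8c [3]=0xd0 (little-endian) → word 0xd08c54d2
cnt:2 @ bit 0 → (0xd08c54d2>>0)&0x3 = 0x2
seq:3 @ bit 2 → (0xd08c54d2>>2)&0x7 = 0x4
type:10 @ bit 5 → (0xd08c54d2>>5)&0x3ff = 0x2a6
state:11 @ bit 15 → (0xd08c54d2>>15)&0x7ff = 0x118
flags:6 @ bit 26 → (0xd08c54d2>>26)&0x3f = 0x34  ←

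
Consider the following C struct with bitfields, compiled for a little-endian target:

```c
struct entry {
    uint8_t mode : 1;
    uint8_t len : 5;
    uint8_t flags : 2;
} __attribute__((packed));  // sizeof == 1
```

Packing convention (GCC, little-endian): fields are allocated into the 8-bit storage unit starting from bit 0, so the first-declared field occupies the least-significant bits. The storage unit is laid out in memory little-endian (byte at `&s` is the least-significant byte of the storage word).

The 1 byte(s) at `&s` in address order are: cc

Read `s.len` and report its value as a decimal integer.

[0]=0xcc (little-endian) → word 0xcc
mode:1 @ bit 0 → (0xcc>>0)&0x1 = 0x0
len:5 @ bit 1 → (0xcc>>1)&0x1f = 0x6  ←
flags:2 @ bit 6 → (0xcc>>6)&0x3 = 0x3

6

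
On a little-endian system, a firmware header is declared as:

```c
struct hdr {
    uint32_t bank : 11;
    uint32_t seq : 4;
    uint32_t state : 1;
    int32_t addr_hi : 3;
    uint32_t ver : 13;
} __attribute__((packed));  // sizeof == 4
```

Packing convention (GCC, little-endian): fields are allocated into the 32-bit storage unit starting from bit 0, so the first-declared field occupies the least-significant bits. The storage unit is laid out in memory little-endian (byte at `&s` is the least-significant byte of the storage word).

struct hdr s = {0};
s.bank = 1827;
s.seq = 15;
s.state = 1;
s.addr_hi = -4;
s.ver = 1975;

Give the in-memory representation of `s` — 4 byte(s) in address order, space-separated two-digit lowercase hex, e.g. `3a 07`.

23 ff bc 3d

[0+:11] bank=1827 & 0x7ff = 0x723; word=0x00000723
[11+:4] seq=15 & 0xf = 0xf; word=0x00007f23
[15+:1] state=1 & 0x1 = 0x1; word=0x0000ff23
[16+:3] addr_hi=-4 & 0x7 = 0x4; word=0x0004ff23
[19+:13] ver=1975 & 0x1fff = 0x7b7; word=0x3dbcff23
word = 0x3dbcff23 → little-endian bytes:
  [0]=0x23  [1]=0xff  [2]=0xbc  [3]=0x3d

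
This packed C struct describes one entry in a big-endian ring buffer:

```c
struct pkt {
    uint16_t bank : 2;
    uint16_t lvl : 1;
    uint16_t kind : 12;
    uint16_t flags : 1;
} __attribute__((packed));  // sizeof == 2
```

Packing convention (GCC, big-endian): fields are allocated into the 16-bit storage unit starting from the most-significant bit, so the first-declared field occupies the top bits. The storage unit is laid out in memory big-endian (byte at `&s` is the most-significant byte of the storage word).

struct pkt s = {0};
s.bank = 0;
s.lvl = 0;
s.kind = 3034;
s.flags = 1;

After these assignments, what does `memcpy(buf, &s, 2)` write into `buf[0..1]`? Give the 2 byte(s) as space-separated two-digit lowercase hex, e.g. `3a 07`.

17 b5

bank:2 = 0 → 0x0 << 14 → word 0x0000
lvl:1 = 0 → 0x0 << 13 → word 0x0000
kind:12 = 3034 → 0xbda << 1 → word 0x17b4
flags:1 = 1 → 0x1 << 0 → word 0x17b5
word = 0x17b5 → big-endian bytes:
  [0]=0x17  [1]=0xb5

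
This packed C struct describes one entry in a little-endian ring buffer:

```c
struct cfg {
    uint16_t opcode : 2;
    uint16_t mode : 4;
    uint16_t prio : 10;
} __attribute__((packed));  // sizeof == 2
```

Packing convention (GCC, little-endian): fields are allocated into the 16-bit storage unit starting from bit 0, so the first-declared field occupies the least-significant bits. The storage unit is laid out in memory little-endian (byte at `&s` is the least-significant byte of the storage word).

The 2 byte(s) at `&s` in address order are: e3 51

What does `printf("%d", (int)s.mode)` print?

[0]=0xe3 [1]=0x51 (little-endian) → word 0x51e3
opcode:2 @ bit 0 → (0x51e3>>0)&0x3 = 0x3
mode:4 @ bit 2 → (0x51e3>>2)&0xf = 0x8  ←
prio:10 @ bit 6 → (0x51e3>>6)&0x3ff = 0x147

8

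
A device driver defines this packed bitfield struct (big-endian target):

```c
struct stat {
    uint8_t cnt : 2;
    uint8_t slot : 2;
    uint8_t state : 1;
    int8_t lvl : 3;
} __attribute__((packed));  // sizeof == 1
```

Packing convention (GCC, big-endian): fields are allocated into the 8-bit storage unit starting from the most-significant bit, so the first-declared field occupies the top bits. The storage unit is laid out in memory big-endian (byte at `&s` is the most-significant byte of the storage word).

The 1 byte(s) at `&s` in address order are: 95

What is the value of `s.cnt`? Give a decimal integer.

[0]=0x95 (big-endian) → word 0x95
cnt:2 @ bit 6 → (0x95>>6)&0x3 = 0x2  ←
slot:2 @ bit 4 → (0x95>>4)&0x3 = 0x1
state:1 @ bit 3 → (0x95>>3)&0x1 = 0x0
lvl:3 @ bit 0 → (0x95>>0)&0x7 = 0x5

2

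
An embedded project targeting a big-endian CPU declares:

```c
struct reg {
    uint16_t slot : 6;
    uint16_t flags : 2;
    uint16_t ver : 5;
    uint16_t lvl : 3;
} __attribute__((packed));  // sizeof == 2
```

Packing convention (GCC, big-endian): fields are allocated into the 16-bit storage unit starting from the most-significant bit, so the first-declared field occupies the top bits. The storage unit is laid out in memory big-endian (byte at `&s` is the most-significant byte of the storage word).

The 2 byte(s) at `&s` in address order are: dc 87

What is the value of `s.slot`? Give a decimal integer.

55

[0]=0xdc [1]=0x87 (big-endian) → word 0xdc87
slot:6 @ bit 10 → (0xdc87>>10)&0x3f = 0x37  ←
flags:2 @ bit 8 → (0xdc87>>8)&0x3 = 0x0
ver:5 @ bit 3 → (0xdc87>>3)&0x1f = 0x10
lvl:3 @ bit 0 → (0xdc87>>0)&0x7 = 0x7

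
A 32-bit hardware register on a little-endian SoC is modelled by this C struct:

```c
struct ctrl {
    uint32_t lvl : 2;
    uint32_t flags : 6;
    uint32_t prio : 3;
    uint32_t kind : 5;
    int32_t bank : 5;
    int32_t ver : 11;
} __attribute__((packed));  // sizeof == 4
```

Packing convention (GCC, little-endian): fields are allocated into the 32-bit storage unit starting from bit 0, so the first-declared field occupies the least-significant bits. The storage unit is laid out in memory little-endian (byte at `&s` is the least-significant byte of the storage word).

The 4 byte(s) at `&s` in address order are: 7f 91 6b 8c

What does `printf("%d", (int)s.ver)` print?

-925

[0]=0x7f [1]=0x91 [2]=0x6b [3]=0x8c (little-endian) → word 0x8c6b917f
lvl:2 @ bit 0 → (0x8c6b917f>>0)&0x3 = 0x3
flags:6 @ bit 2 → (0x8c6b917f>>2)&0x3f = 0x1f
prio:3 @ bit 8 → (0x8c6b917f>>8)&0x7 = 0x1
kind:5 @ bit 11 → (0x8c6b917f>>11)&0x1f = 0x12
bank:5 @ bit 16 → (0x8c6b917f>>16)&0x1f = 0xb
ver:11 @ bit 21 → (0x8c6b917f>>21)&0x7ff = 0x463  ←
ver signed 11b, MSB=1: 1123 - 2048 = -925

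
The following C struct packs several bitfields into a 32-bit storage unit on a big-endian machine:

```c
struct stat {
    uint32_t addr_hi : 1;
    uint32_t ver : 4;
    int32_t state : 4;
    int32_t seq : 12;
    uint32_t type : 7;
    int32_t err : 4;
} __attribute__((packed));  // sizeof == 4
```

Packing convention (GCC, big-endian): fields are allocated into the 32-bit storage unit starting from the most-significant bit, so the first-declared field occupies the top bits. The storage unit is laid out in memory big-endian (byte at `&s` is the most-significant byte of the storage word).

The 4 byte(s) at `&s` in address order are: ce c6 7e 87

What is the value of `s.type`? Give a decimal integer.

104

[0]=0xce [1]=0xc6 [2]=0x7e [3]=0x87 (big-endian) → word 0xcec67e87
addr_hi [31+:1] = (word>>31) & 0x1 = 1
ver [27+:4] = (word>>27) & 0xf = 9
state [23+:4] = (word>>23) & 0xf = 13
seq [11+:12] = (word>>11) & 0xfff = 2255
type [4+:7] = (word>>4) & 0x7f = 104  ←
err [0+:4] = (word>>0) & 0xf = 7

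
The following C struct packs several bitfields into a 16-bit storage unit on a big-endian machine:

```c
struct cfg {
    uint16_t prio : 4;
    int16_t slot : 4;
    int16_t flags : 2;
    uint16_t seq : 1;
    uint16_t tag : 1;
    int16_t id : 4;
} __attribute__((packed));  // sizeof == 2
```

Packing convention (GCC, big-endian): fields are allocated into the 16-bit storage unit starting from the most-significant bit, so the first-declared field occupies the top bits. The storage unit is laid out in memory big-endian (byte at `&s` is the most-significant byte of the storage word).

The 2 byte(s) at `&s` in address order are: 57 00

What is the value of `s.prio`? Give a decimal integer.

[0]=0x57 [1]=0x00 (big-endian) → word 0x5700
prio:4 @ bit 12 → (0x5700>>12)&0xf = 0x5  ←
slot:4 @ bit 8 → (0x5700>>8)&0xf = 0x7
flags:2 @ bit 6 → (0x5700>>6)&0x3 = 0x0
seq:1 @ bit 5 → (0x5700>>5)&0x1 = 0x0
tag:1 @ bit 4 → (0x5700>>4)&0x1 = 0x0
id:4 @ bit 0 → (0x5700>>0)&0xf = 0x0

5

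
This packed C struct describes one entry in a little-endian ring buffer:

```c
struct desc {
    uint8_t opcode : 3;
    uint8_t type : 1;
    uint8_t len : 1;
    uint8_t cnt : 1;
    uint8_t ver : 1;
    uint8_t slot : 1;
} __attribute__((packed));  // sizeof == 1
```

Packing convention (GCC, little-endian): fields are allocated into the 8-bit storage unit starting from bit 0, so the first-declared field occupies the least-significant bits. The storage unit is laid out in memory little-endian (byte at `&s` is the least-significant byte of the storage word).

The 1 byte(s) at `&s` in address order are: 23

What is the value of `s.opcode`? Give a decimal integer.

3

[0]=0x23 (little-endian) → word 0x23
opcode [0+:3] = (word>>0) & 0x7 = 3  ←
type [3+:1] = (word>>3) & 0x1 = 0
len [4+:1] = (word>>4) & 0x1 = 0
cnt [5+:1] = (word>>5) & 0x1 = 1
ver [6+:1] = (word>>6) & 0x1 = 0
slot [7+:1] = (word>>7) & 0x1 = 0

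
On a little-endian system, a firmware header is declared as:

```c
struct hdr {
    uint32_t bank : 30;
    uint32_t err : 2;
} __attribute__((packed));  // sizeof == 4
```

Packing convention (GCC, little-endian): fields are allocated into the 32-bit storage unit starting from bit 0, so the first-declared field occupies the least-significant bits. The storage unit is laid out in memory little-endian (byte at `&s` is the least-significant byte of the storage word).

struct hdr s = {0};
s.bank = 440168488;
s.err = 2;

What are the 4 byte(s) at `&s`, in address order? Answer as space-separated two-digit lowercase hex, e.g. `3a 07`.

bank:30 = 440168488 → 0x1a3c7028 << 0 → word 0x1a3c7028
err:2 = 2 → 0x2 << 30 → word 0x9a3c7028
word = 0x9a3c7028 → little-endian bytes:
  [0]=0x28  [1]=0x70  [2]=0x3c  [3]=0x9a

28 70 3c 9a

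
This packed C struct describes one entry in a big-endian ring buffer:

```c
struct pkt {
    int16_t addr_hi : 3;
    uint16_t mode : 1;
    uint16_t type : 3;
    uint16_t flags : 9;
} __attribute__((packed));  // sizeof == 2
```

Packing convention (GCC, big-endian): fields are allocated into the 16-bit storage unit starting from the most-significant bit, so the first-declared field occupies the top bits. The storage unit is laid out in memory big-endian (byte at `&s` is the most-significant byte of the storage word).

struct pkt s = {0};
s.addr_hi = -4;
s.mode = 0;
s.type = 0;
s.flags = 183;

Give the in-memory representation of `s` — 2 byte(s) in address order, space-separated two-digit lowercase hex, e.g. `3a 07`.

80 b7

addr_hi:3 = -4 → 0x4 << 13 → word 0x8000
mode:1 = 0 → 0x0 << 12 → word 0x8000
type:3 = 0 → 0x0 << 9 → word 0x8000
flags:9 = 183 → 0xb7 << 0 → word 0x80b7
word = 0x80b7 → big-endian bytes:
  [0]=0x80  [1]=0xb7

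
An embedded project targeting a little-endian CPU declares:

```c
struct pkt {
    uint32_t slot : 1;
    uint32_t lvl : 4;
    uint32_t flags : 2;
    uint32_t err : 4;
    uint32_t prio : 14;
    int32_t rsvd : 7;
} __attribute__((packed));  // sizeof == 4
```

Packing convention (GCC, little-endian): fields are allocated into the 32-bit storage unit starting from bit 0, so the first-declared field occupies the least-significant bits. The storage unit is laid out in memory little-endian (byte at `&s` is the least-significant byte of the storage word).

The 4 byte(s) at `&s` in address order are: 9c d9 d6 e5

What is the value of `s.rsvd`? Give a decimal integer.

-14

[0]=0x9c [1]=0xd9 [2]=0xd6 [3]=0xe5 (little-endian) → word 0xe5d6d99c
slot [0+:1] = (word>>0) & 0x1 = 0
lvl [1+:4] = (word>>1) & 0xf = 14
flags [5+:2] = (word>>5) & 0x3 = 0
err [7+:4] = (word>>7) & 0xf = 3
prio [11+:14] = (word>>11) & 0x3fff = 15067
rsvd [25+:7] = (word>>25) & 0x7f = 114  ←
rsvd signed 7b, MSB=1: 114 - 128 = -14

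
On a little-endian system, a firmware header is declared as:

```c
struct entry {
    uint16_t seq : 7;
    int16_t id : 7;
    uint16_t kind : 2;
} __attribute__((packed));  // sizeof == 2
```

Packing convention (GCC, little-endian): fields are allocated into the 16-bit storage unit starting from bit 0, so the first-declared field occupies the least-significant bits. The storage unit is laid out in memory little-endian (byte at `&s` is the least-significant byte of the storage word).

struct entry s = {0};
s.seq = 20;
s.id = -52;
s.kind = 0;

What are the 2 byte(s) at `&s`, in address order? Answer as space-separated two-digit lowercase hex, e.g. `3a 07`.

14 26

seq:7 = 20 → 0x14 << 0 → word 0x0014
id:7 = -52 → 0x4c << 7 → word 0x2614
kind:2 = 0 → 0x0 << 14 → word 0x2614
word = 0x2614 → little-endian bytes:
  [0]=0x14  [1]=0x26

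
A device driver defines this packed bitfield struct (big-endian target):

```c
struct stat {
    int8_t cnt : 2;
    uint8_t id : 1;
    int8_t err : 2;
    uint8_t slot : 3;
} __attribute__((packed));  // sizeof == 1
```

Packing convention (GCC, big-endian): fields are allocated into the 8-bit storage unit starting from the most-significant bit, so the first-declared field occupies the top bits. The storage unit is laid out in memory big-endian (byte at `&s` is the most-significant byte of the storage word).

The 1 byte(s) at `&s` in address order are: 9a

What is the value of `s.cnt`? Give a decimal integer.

[0]=0x9a (big-endian) → word 0x9a
cnt:2 @ bit 6 → (0x9a>>6)&0x3 = 0x2  ←
id:1 @ bit 5 → (0x9a>>5)&0x1 = 0x0
err:2 @ bit 3 → (0x9a>>3)&0x3 = 0x3
slot:3 @ bit 0 → (0x9a>>0)&0x7 = 0x2
cnt signed 2b, MSB=1: 2 - 4 = -2

-2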